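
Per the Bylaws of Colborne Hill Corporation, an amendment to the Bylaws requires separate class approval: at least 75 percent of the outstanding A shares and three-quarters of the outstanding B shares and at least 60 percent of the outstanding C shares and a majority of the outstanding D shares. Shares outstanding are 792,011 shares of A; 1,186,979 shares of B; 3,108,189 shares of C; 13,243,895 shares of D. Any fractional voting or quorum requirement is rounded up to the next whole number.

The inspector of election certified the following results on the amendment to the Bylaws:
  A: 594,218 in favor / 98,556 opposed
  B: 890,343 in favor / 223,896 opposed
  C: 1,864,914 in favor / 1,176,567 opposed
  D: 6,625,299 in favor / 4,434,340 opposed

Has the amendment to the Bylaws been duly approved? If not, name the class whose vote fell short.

Approved — every class gave the required vote.

A: 3/4 of 792011 = 594008.25, rounded up to 594009; 594,009 required, 594,218 in favor — approved.
B: 3/4 of 1186979 = 890234.25, rounded up to 890235; 890,235 required, 890,343 in favor — approved.
C: 3/5 of 3108189 = 1864913.40, rounded up to 1864914; 1,864,914 required, 1,864,914 in favor — approved.
D: a majority of 13243895 is 6621948; 6,621,948 required, 6,625,299 in favor — approved.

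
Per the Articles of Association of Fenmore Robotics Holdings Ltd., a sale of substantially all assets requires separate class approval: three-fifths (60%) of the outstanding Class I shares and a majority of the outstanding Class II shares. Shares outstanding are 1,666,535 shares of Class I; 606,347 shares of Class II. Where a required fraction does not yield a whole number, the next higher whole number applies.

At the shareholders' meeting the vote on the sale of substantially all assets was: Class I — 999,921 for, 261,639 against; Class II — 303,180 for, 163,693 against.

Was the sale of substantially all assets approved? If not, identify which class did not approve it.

Class I: 3/5 of 1666535 = 999921; 999,921 required, 999,921 in favor — approved.
Class II: a majority of 606347 is 303174; 303,174 required, 303,180 in favor — approved.

Approved — every class gave the required vote.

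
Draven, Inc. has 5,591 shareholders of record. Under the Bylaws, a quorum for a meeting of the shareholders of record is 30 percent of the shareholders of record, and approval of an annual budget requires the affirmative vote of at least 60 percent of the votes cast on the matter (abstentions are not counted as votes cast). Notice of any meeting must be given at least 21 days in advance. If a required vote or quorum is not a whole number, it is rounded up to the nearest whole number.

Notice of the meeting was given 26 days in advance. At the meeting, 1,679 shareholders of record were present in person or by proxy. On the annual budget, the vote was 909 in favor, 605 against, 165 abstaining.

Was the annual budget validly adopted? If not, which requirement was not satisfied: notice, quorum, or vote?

Notice: 26 days given; 21 required. Satisfied.
Quorum: 30% of 5,591 = 1,677.30, rounded up to 1,678; 1,679 present. Satisfied.
Vote: requires three-fifths of the votes cast (1,679 − 165 abstaining = 1,514); 3/5 of 1514 = 908.40, rounded up to 909, so 909 needed; 909 in favor. Satisfied.

Valid — all requirements satisfied.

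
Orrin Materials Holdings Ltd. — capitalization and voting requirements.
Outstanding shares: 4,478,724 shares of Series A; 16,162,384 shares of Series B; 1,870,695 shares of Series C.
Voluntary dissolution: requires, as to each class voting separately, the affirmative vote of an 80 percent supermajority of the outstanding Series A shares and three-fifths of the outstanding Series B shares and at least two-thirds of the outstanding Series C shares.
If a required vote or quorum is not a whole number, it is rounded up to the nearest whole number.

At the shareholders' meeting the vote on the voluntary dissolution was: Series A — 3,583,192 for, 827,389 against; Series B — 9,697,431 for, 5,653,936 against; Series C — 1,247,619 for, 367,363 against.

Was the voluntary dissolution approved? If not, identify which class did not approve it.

Approved — every class gave the required vote.

Series A: 4/5 of 4478724 = 3582979.20, rounded up to 3582980; 3,582,980 required, 3,583,192 in favor — approved.
Series B: 3/5 of 16162384 = 9697430.40, rounded up to 9697431; 9,697,431 required, 9,697,431 in favor — approved.
Series C: 2/3 of 1870695 = 1247130; 1,247,130 required, 1,247,619 in favor — approved.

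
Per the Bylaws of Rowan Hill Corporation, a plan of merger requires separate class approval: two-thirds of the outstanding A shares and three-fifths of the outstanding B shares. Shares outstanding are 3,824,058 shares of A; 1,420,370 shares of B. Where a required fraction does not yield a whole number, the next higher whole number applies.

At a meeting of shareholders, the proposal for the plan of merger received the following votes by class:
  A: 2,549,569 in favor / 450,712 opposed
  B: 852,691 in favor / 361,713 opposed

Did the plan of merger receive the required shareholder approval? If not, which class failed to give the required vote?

Approved — every class gave the required vote.

A: 2/3 of 3824058 = 2549372; 2,549,372 required, 2,549,569 in favor — approved.
B: 3/5 of 1420370 = 852222; 852,222 required, 852,691 in favor — approved.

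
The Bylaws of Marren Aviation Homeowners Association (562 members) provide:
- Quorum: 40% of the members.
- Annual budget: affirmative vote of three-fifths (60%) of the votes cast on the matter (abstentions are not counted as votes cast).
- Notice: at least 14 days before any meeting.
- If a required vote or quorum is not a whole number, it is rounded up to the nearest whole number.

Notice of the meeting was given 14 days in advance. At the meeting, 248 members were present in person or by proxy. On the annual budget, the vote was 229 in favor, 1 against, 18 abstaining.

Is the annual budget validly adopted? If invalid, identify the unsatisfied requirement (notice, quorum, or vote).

Valid — all requirements satisfied.

Notice: 14 days given; 14 required. Satisfied.
Quorum: 40% of 562 = 224.80, rounded up to 225; 248 present. Satisfied.
Vote: requires three-fifths of the votes cast (248 − 18 abstaining = 230); 3/5 of 230 = 138, so 138 needed; 229 in favor. Satisfied.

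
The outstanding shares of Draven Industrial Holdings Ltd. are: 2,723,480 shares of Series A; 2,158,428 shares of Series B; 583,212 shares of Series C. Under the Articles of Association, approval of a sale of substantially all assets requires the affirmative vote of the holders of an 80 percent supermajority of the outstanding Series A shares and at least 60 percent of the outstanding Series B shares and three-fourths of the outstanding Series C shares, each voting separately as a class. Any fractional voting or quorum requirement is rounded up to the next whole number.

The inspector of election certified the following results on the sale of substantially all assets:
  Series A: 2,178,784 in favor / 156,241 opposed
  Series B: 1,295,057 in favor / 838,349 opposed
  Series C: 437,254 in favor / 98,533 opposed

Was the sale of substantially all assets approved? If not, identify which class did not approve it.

Series A: 4/5 of 2723480 = 2178784; 2,178,784 required, 2,178,784 in favor — approved.
Series B: 3/5 of 2158428 = 1295056.80, rounded up to 1295057; 1,295,057 required, 1,295,057 in favor — approved.
Series C: 3/4 of 583212 = 437409; 437,409 required, 437,254 in favor — not approved.

Not approved — the Series C shares did not give the required vote.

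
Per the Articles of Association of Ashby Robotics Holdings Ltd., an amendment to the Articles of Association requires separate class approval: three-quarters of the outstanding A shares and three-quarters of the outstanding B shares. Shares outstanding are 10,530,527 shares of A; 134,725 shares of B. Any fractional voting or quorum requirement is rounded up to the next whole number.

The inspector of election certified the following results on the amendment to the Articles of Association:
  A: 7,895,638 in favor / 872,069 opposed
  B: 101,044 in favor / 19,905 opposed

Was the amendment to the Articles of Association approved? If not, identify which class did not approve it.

Not approved — the A shares did not give the required vote.

A: 3/4 of 10530527 = 7897895.25, rounded up to 7897896; 7,897,896 required, 7,895,638 in favor — not approved.
B: 3/4 of 134725 = 101043.75, rounded up to 101044; 101,044 required, 101,044 in favor — approved.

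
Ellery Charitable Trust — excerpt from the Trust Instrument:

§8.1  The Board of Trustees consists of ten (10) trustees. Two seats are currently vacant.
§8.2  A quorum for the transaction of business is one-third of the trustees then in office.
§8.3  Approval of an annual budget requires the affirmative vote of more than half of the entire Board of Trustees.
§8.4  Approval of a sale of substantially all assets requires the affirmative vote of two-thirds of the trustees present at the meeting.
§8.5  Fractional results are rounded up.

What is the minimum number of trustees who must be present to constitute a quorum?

1/3 of 8 = 2.67, rounded up to 3.

3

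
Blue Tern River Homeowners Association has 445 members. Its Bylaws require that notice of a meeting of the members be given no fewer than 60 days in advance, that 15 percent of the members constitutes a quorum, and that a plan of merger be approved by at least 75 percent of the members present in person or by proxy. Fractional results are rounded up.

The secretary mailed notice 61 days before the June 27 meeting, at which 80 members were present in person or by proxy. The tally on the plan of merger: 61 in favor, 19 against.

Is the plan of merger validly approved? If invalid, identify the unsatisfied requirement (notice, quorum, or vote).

Notice: 61 days given; 60 required. Satisfied.
Quorum: 15% of 445 = 66.75, rounded up to 67; 80 present. Satisfied.
Vote: requires three-fourths of those present (80); 3/4 of 80 = 60, so 60 needed; 61 in favor. Satisfied.

Valid — all requirements satisfied.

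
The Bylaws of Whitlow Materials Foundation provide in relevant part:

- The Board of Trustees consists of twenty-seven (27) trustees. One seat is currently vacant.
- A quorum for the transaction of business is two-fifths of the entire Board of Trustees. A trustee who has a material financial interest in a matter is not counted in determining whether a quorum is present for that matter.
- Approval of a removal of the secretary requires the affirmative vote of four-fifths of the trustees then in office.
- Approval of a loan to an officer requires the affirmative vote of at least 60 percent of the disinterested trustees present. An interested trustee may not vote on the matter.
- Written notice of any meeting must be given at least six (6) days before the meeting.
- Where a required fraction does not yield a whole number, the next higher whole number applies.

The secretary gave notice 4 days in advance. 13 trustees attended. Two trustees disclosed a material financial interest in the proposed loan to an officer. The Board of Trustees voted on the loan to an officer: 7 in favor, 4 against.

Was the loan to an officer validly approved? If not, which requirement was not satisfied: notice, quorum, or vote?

Invalid — notice requirement not satisfied.

Notice: 4 days given; 6 required (4 < 6). Not satisfied.
Quorum: 13 present, but the 2 interested trustees do not count, leaving 11. Quorum is 11. Satisfied.
Vote: the loan to an officer requires three-fifths of the disinterested trustees present (13 − 2 = 11). 3/5 of 11 = 6.60, rounded up to 7, so 7 affirmative votes are needed; 7 voted in favor. Satisfied.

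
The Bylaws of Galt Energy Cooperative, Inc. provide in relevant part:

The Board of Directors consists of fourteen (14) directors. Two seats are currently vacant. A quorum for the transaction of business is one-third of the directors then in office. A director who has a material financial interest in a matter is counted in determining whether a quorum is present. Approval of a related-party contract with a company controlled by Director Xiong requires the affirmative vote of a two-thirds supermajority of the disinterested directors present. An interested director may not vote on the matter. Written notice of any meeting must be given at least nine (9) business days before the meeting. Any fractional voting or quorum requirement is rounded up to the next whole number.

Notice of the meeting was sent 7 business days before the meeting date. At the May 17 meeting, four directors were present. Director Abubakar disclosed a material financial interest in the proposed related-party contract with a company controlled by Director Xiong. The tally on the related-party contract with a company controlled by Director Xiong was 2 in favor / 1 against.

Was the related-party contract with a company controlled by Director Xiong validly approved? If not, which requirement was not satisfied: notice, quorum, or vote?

Invalid — notice requirement not satisfied.

Notice: 7 business days given; 9 required (7 < 9). Not satisfied.
Quorum: 4 present (interested directors count toward quorum); quorum is 4. Satisfied.
Vote: the related-party contract with a company controlled by Director Xiong requires two-thirds of the disinterested directors present (4 − 1 = 3). 2/3 of 3 = 2, so 2 affirmative votes are needed; 2 voted in favor. Satisfied.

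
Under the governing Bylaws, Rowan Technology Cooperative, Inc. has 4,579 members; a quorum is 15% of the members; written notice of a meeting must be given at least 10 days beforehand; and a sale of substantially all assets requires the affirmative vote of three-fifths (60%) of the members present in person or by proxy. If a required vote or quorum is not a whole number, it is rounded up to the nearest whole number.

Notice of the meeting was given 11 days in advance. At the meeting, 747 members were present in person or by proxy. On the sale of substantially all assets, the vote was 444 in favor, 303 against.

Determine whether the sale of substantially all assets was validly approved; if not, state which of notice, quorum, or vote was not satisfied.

Notice: 11 days given; 10 required. Satisfied.
Quorum: 15% of 4,579 = 686.85, rounded up to 687; 747 present. Satisfied.
Vote: requires three-fifths of those present (747); 3/5 of 747 = 448.20, rounded up to 449, so 449 needed; 444 in favor. Not satisfied.

Invalid — vote requirement not satisfied.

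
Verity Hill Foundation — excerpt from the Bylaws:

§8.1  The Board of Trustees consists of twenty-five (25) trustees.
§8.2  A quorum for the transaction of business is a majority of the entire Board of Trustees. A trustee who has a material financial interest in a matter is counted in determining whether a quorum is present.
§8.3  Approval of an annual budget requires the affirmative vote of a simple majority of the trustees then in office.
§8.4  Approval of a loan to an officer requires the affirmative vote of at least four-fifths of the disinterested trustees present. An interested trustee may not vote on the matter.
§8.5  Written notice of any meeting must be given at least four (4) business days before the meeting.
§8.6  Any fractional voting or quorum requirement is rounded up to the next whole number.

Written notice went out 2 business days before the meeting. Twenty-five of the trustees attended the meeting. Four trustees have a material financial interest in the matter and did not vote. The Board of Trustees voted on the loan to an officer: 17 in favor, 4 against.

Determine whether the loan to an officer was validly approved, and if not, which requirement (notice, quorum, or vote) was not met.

Invalid — notice requirement not satisfied.

Notice: 2 business days given; 4 required (2 < 4). Not satisfied.
Quorum: 25 present (interested trustees count toward quorum); quorum is 13. Satisfied.
Vote: the loan to an officer requires four-fifths of the disinterested trustees present (25 − 4 = 21). 4/5 of 21 = 16.80, rounded up to 17, so 17 affirmative votes are needed; 17 voted in favor. Satisfied.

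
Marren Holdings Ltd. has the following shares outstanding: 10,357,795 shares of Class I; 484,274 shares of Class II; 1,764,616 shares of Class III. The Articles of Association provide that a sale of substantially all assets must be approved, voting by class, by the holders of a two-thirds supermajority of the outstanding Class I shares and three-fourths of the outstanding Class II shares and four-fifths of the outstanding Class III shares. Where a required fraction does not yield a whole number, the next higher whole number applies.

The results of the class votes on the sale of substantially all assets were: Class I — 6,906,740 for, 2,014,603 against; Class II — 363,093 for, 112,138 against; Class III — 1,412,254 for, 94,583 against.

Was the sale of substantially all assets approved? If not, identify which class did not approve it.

Not approved — the Class II shares did not give the required vote.

Class I: 2/3 of 10357795 = 6905196.67, rounded up to 6905197; 6,905,197 required, 6,906,740 in favor — approved.
Class II: 3/4 of 484274 = 363205.50, rounded up to 363206; 363,206 required, 363,093 in favor — not approved.
Class III: 4/5 of 1764616 = 1411692.80, rounded up to 1411693; 1,411,693 required, 1,412,254 in favor — approved.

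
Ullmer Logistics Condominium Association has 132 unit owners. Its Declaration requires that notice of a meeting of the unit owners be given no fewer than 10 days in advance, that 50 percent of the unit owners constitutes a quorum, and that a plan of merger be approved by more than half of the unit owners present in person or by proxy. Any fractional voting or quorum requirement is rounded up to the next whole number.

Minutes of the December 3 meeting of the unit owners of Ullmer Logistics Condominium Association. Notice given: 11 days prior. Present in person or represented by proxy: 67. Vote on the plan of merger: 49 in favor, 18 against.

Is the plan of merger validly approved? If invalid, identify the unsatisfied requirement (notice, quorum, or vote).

Notice: 11 days given; 10 required. Satisfied.
Quorum: 50% of 132 = 66; 67 present. Satisfied.
Vote: requires a majority of those present (67); a majority of 67 is 34, so 34 needed; 49 in favor. Satisfied.

Valid — all requirements satisfied.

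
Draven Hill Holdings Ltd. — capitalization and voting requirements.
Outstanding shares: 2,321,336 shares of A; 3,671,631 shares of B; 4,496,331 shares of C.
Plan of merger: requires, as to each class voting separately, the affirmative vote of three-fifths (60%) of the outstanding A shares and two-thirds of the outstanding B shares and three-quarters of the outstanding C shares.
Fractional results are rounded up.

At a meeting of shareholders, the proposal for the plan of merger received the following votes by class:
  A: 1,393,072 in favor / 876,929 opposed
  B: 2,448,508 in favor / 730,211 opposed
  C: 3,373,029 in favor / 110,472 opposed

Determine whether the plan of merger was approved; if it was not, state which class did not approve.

Approved — every class gave the required vote.

A: 3/5 of 2321336 = 1392801.60, rounded up to 1392802; 1,392,802 required, 1,393,072 in favor — approved.
B: 2/3 of 3671631 = 2447754; 2,447,754 required, 2,448,508 in favor — approved.
C: 3/4 of 4496331 = 3372248.25, rounded up to 3372249; 3,372,249 required, 3,373,029 in favor — approved.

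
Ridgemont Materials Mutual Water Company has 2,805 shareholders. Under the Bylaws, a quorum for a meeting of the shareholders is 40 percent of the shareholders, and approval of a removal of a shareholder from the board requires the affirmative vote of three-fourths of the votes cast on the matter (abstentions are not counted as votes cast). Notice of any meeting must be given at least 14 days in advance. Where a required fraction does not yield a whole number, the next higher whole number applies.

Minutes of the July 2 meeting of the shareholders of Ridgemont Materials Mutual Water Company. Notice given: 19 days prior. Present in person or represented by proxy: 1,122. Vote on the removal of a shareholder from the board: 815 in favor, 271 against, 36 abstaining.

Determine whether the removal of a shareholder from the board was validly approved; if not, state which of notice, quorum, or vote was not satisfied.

Notice: 19 days given; 14 required. Satisfied.
Quorum: 40% of 2,805 = 1,122; 1,122 present. Satisfied.
Vote: requires three-fourths of the votes cast (1,122 − 36 abstaining = 1,086); 3/4 of 1086 = 814.50, rounded up to 815, so 815 needed; 815 in favor. Satisfied.

Valid — all requirements satisfied.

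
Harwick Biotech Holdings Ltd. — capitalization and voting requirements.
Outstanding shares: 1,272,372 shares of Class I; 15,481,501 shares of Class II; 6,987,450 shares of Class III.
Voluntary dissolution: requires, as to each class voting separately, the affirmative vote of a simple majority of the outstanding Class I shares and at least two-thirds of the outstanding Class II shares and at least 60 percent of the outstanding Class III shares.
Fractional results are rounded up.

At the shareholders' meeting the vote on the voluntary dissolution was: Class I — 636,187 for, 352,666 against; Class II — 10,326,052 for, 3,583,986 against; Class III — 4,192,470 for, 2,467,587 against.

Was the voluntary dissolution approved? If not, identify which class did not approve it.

Class I: a majority of 1272372 is 636187; 636,187 required, 636,187 in favor — approved.
Class II: 2/3 of 15481501 = 10321000.67, rounded up to 10321001; 10,321,001 required, 10,326,052 in favor — approved.
Class III: 3/5 of 6987450 = 4192470; 4,192,470 required, 4,192,470 in favor — approved.

Approved — every class gave the required vote.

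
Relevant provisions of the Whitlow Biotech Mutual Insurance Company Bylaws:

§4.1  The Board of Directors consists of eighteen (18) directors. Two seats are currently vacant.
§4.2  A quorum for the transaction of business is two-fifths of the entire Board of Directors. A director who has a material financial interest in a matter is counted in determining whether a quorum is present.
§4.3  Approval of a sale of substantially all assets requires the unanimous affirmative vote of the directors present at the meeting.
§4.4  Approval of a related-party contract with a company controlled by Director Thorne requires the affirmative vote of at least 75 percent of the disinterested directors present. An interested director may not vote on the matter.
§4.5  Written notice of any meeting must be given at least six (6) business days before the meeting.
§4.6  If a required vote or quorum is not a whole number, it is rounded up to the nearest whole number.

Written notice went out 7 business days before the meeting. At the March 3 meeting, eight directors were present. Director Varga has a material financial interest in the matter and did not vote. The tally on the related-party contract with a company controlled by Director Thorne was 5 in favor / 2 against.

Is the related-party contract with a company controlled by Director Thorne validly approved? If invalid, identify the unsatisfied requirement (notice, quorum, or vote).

Notice: 7 business days given; 6 required (7 ≥ 6). Satisfied.
Quorum: 8 present (interested directors count toward quorum); quorum is 8. Satisfied.
Vote: the related-party contract with a company controlled by Director Thorne requires three-fourths of the disinterested directors present (8 − 1 = 7). 3/4 of 7 = 5.25, rounded up to 6, so 6 affirmative votes are needed; 5 voted in favor. Not satisfied.

Invalid — vote requirement not satisfied.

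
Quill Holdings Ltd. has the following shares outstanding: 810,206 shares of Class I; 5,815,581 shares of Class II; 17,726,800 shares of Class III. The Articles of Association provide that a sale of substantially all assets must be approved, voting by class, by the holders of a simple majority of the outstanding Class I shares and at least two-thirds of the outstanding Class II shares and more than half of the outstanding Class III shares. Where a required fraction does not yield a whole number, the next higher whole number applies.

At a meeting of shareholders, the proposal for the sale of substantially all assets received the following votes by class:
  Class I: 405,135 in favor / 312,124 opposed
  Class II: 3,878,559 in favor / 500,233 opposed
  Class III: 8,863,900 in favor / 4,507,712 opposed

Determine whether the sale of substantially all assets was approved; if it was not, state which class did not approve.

Approved — every class gave the required vote.

Class I: a majority of 810206 is 405104; 405,104 required, 405,135 in favor — approved.
Class II: 2/3 of 5815581 = 3877054; 3,877,054 required, 3,878,559 in favor — approved.
Class III: a majority of 17726800 is 8863401; 8,863,401 required, 8,863,900 in favor — approved.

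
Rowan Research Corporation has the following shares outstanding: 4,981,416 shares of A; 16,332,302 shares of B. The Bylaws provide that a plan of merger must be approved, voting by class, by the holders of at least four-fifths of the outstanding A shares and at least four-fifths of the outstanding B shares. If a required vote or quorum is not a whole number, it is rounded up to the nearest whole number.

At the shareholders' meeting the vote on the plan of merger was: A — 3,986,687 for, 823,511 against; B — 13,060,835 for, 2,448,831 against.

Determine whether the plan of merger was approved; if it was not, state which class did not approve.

Not approved — the B shares did not give the required vote.

A: 4/5 of 4981416 = 3985132.80, rounded up to 3985133; 3,985,133 required, 3,986,687 in favor — approved.
B: 4/5 of 16332302 = 13065841.60, rounded up to 13065842; 13,065,842 required, 13,060,835 in favor — not approved.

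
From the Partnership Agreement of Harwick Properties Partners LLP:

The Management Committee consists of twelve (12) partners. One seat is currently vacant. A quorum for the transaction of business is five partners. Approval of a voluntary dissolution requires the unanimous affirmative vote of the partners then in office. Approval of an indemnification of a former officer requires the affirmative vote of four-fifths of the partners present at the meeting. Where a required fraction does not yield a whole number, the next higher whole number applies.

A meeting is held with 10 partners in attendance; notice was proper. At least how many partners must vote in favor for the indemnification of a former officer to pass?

The indemnification of a former officer requires four-fifths of the partners present (10).
4/5 of 10 = 8.

8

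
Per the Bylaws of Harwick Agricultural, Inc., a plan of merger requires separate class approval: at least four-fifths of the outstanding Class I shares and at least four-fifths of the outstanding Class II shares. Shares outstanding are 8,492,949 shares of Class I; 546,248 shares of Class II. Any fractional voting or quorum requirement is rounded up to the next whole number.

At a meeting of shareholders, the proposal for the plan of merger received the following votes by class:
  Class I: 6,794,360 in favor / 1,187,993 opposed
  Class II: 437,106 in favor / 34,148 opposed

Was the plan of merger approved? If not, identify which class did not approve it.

Approved — every class gave the required vote.

Class I: 4/5 of 8492949 = 6794359.20, rounded up to 6794360; 6,794,360 required, 6,794,360 in favor — approved.
Class II: 4/5 of 546248 = 436998.40, rounded up to 436999; 436,999 required, 437,106 in favor — approved.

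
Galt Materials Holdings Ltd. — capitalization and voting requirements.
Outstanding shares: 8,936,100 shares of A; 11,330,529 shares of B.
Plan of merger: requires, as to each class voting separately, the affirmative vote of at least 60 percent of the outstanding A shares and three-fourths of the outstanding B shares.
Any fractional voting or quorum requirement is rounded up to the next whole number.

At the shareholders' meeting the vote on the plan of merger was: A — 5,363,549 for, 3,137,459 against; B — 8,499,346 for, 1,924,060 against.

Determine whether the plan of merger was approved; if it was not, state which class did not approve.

Approved — every class gave the required vote.

A: 3/5 of 8936100 = 5361660; 5,361,660 required, 5,363,549 in favor — approved.
B: 3/4 of 11330529 = 8497896.75, rounded up to 8497897; 8,497,897 required, 8,499,346 in favor — approved.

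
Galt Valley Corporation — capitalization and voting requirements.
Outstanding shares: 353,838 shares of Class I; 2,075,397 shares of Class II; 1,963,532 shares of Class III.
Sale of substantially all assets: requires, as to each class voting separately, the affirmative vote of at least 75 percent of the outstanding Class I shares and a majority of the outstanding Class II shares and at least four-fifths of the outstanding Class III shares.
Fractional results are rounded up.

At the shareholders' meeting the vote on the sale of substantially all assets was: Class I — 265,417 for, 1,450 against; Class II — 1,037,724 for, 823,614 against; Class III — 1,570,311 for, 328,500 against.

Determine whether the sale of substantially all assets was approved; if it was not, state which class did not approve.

Not approved — the Class III shares did not give the required vote.

Class I: 3/4 of 353838 = 265378.50, rounded up to 265379; 265,379 required, 265,417 in favor — approved.
Class II: a majority of 2075397 is 1037699; 1,037,699 required, 1,037,724 in favor — approved.
Class III: 4/5 of 1963532 = 1570825.60, rounded up to 1570826; 1,570,826 required, 1,570,311 in favor — not approved.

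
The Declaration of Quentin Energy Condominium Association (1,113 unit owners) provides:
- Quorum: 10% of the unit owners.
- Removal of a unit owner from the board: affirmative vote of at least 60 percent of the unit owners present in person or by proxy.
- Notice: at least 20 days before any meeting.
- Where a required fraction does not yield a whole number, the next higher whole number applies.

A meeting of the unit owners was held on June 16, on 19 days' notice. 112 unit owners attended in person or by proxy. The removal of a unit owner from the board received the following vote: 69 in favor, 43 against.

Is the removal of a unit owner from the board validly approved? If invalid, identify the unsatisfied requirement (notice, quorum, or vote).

Notice: 19 days given; 20 required. Not satisfied.
Quorum: 10% of 1,113 = 111.30, rounded up to 112; 112 present. Satisfied.
Vote: requires three-fifths of those present (112); 3/5 of 112 = 67.20, rounded up to 68, so 68 needed; 69 in favor. Satisfied.

Invalid — notice requirement not satisfied.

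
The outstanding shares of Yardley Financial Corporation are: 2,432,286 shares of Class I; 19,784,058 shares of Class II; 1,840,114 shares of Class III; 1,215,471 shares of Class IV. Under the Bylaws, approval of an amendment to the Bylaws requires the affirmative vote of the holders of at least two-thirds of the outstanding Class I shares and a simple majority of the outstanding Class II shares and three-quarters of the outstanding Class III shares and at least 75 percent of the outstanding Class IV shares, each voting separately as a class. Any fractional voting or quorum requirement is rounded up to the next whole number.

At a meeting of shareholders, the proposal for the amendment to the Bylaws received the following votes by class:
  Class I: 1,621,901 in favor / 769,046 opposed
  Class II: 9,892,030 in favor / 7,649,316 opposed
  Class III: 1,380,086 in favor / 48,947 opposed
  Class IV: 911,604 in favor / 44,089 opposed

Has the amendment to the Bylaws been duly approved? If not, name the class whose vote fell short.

Class I: 2/3 of 2432286 = 1621524; 1,621,524 required, 1,621,901 in favor — approved.
Class II: a majority of 19784058 is 9892030; 9,892,030 required, 9,892,030 in favor — approved.
Class III: 3/4 of 1840114 = 1380085.50, rounded up to 1380086; 1,380,086 required, 1,380,086 in favor — approved.
Class IV: 3/4 of 1215471 = 911603.25, rounded up to 911604; 911,604 required, 911,604 in favor — approved.

Approved — every class gave the required vote.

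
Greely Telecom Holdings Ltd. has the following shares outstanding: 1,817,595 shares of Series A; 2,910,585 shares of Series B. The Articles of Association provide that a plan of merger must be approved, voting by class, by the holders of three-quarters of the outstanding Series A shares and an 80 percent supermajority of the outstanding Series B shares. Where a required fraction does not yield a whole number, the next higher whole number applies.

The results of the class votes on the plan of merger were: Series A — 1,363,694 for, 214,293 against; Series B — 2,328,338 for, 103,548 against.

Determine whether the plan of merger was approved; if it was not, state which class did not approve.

Not approved — the Series B shares did not give the required vote.

Series A: 3/4 of 1817595 = 1363196.25, rounded up to 1363197; 1,363,197 required, 1,363,694 in favor — approved.
Series B: 4/5 of 2910585 = 2328468; 2,328,468 required, 2,328,338 in favor — not approved.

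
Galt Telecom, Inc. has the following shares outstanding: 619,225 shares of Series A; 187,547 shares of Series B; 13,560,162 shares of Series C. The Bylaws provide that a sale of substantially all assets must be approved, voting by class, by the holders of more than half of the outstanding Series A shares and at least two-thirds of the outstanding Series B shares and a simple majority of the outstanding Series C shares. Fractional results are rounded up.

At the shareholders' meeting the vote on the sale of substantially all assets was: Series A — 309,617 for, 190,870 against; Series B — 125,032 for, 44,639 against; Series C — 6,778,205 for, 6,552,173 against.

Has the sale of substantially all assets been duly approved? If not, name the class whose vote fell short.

Series A: a majority of 619225 is 309613; 309,613 required, 309,617 in favor — approved.
Series B: 2/3 of 187547 = 125031.33, rounded up to 125032; 125,032 required, 125,032 in favor — approved.
Series C: a majority of 13560162 is 6780082; 6,780,082 required, 6,778,205 in favor — not approved.

Not approved — the Series C shares did not give the required vote.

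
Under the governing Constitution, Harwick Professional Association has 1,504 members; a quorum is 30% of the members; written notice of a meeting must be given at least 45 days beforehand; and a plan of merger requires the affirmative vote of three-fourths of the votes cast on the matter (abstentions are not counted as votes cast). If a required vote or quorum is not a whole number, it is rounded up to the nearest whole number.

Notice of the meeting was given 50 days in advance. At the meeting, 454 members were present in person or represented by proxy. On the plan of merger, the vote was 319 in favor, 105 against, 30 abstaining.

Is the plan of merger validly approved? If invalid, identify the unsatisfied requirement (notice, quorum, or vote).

Notice: 50 days given; 45 required. Satisfied.
Quorum: 30% of 1,504 = 451.20, rounded up to 452; 454 present. Satisfied.
Vote: requires three-fourths of the votes cast (454 − 30 abstaining = 424); 3/4 of 424 = 318, so 318 needed; 319 in favor. Satisfied.

Valid — all requirements satisfied.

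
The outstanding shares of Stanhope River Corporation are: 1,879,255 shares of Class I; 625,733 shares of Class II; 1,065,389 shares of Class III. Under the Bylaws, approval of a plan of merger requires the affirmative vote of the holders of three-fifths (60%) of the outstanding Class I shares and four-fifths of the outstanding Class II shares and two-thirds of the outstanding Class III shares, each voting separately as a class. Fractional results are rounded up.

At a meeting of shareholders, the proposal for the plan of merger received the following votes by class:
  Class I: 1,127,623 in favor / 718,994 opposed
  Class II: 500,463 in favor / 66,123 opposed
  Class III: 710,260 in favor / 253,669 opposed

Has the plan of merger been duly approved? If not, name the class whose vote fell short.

Not approved — the Class II shares did not give the required vote.

Class I: 3/5 of 1879255 = 1127553; 1,127,553 required, 1,127,623 in favor — approved.
Class II: 4/5 of 625733 = 500586.40, rounded up to 500587; 500,587 required, 500,463 in favor — not approved.
Class III: 2/3 of 1065389 = 710259.33, rounded up to 710260; 710,260 required, 710,260 in favor — approved.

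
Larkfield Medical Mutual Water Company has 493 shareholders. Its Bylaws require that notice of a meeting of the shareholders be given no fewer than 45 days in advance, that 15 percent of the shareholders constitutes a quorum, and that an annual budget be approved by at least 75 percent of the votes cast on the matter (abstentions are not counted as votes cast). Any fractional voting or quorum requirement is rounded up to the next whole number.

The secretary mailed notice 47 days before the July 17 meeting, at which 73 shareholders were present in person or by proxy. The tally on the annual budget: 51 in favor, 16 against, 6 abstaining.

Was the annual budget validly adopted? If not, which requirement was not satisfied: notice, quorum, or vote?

Invalid — quorum requirement not satisfied.

Notice: 47 days given; 45 required. Satisfied.
Quorum: 15% of 493 = 73.95, rounded up to 74; 73 present. Not satisfied.
Vote: requires three-fourths of the votes cast (73 − 6 abstaining = 67); 3/4 of 67 = 50.25, rounded up to 51, so 51 needed; 51 in favor. Satisfied.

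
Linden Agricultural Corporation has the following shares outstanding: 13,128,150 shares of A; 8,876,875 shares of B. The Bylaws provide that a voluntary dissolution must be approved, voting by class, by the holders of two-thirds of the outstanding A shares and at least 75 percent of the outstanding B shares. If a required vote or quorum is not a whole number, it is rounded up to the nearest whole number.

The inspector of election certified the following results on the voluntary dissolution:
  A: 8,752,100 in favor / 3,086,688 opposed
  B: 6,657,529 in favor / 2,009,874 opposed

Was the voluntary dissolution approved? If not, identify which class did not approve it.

A: 2/3 of 13128150 = 8752100; 8,752,100 required, 8,752,100 in favor — approved.
B: 3/4 of 8876875 = 6657656.25, rounded up to 6657657; 6,657,657 required, 6,657,529 in favor — not approved.

Not approved — the B shares did not give the required vote.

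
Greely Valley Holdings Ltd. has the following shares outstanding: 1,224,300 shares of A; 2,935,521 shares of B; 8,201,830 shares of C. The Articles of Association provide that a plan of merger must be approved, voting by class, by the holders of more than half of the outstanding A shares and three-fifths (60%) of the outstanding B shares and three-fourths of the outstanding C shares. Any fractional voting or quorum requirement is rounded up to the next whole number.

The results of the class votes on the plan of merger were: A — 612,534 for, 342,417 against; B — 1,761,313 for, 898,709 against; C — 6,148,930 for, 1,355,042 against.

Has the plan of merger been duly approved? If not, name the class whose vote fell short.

A: a majority of 1224300 is 612151; 612,151 required, 612,534 in favor — approved.
B: 3/5 of 2935521 = 1761312.60, rounded up to 1761313; 1,761,313 required, 1,761,313 in favor — approved.
C: 3/4 of 8201830 = 6151372.50, rounded up to 6151373; 6,151,373 required, 6,148,930 in favor — not approved.

Not approved — the C shares did not give the required vote.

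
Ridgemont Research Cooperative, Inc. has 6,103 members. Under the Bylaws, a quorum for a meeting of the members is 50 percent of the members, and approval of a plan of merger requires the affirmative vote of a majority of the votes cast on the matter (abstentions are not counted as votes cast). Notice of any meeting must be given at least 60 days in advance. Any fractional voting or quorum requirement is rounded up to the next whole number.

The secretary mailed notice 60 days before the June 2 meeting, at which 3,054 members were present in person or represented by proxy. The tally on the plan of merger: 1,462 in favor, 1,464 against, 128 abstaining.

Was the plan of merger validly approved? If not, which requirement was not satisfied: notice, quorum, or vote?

Notice: 60 days given; 60 required. Satisfied.
Quorum: 50% of 6,103 = 3,051.50, rounded up to 3,052; 3,054 present. Satisfied.
Vote: requires a majority of the votes cast (3,054 − 128 abstaining = 2,926); a majority of 2926 is 1464, so 1,464 needed; 1,462 in favor. Not satisfied.

Invalid — vote requirement not satisfied.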